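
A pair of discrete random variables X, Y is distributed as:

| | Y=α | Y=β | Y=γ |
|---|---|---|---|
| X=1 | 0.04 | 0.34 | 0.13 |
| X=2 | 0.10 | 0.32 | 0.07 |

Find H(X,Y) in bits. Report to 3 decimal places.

H(X,Y) = −Σ p(x,y)·log₂ p(x,y) over all 6 cells.
  cell (1,α): −0.04·log₂0.04 = 0.1858
  cell (1,β): −0.34·log₂0.34 = 0.5292
  cell (1,γ): −0.13·log₂0.13 = 0.3826
  cell (2,α): −0.10·log₂0.10 = 0.3322
  cell (2,β): −0.32·log₂0.32 = 0.5260
  cell (2,γ): −0.07·log₂0.07 = 0.2686
Sum = 2.224 bits.

2.224 bits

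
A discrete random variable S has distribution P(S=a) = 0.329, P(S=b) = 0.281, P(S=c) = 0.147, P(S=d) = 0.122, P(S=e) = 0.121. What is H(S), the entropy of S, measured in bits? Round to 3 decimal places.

2.188 bits

H(S) = −Σ p·log₂ p.
  −(0.329)·log₂(0.329) = 0.5277
  −(0.281)·log₂(0.281) = 0.5146
  −(0.147)·log₂(0.147) = 0.4066
  −(0.122)·log₂(0.122) = 0.3703
  −(0.121)·log₂(0.121) = 0.3687
Sum: 0.5277 + 0.5146 + 0.4066 + 0.3703 + 0.3687 = 2.188 bits.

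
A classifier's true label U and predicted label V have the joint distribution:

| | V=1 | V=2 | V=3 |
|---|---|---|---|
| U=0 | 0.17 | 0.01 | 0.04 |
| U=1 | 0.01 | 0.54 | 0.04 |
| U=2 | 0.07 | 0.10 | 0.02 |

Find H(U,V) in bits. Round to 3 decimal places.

H(U,V) = −Σ p(x,y)·log₂ p(x,y) over all 9 cells.
  cell (0,1): −0.17·log₂0.17 = 0.4346
  cell (0,2): −0.01·log₂0.01 = 0.0664
  cell (0,3): −0.04·log₂0.04 = 0.1858
  cell (1,1): −0.01·log₂0.01 = 0.0664
  cell (1,2): −0.54·log₂0.54 = 0.4800
  cell (1,3): −0.04·log₂0.04 = 0.1858
  cell (2,1): −0.07·log₂0.07 = 0.2686
  cell (2,2): −0.10·log₂0.10 = 0.3322
  cell (2,3): −0.02·log₂0.02 = 0.1129
Sum = 2.133 bits.

2.133 bits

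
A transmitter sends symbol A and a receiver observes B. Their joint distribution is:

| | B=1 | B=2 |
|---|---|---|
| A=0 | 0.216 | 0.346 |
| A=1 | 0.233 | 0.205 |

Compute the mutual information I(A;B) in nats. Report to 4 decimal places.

0.0109 nats

Marginals: p(A) = (0.5620, 0.4380), p(B) = (0.4490, 0.5510).
I(A;B) = Σ p(x,y)·ln[p(x,y)/(p(x)p(y))].
  (0,1): 0.216·ln(0.8560) = -0.03359
  (0,2): 0.346·ln(1.1173) = 0.03839
  (1,1): 0.233·ln(1.1848) = 0.03951
  (1,2): 0.205·ln(0.8494) = -0.03345
Sum = 0.0109 nats.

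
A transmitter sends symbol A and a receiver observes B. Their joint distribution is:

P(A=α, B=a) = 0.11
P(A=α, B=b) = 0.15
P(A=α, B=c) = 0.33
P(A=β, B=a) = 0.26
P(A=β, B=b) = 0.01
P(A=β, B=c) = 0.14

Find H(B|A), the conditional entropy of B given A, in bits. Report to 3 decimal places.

Marginals: p(A) = (0.5900, 0.4100), p(B) = (0.3700, 0.1600, 0.4700).
H(B|A) = Σ p(A) · H(B|A=·).
  A=α: p=0.5900, H(B|A=α) = 1.4229
  A=β: p=0.4100, H(B|A=β) = 1.0767
Weighted sum = 1.281 bits.

1.281 bits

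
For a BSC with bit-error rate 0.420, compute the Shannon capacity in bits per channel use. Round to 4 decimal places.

Binary symmetric channel: C = 1 − h₂(ε) where h₂ is the binary entropy function.
h₂(0.420) = −0.420·log₂0.420 − 0.580·log₂0.580 = 0.9815.
C = 1 − 0.9815 = 0.0185 bits per channel use.

0.0185 bits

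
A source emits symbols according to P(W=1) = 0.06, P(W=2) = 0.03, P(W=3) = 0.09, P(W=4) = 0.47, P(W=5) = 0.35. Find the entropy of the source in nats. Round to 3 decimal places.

H(W) = −Σ p·ln p.
  −(0.06)·ln(0.06) = 0.1688
  −(0.03)·ln(0.03) = 0.1052
  −(0.09)·ln(0.09) = 0.2167
  −(0.47)·ln(0.47) = 0.3549
  −(0.35)·ln(0.35) = 0.3674
Sum: 0.1688 + 0.1052 + 0.2167 + 0.3549 + 0.3674 = 1.213 nats.

1.213 nats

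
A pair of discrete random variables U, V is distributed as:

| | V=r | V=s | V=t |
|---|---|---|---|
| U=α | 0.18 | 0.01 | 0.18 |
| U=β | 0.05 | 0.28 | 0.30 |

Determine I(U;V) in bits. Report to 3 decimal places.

0.256 bits

Marginals: p(U) = (0.3700, 0.6300), p(V) = (0.2300, 0.2900, 0.4800).
I(U;V) = Σ p(x,y)·log₂[p(x,y)/(p(x)p(y))].
  (α,r): 0.18·log₂(2.1152) = 0.1945
  (α,s): 0.01·log₂(0.0932) = -0.0342
  (α,t): 0.18·log₂(1.0135) = 0.0035
  (β,r): 0.05·log₂(0.3451) = -0.0768
  (β,s): 0.28·log₂(1.5326) = 0.1725
  (β,t): 0.30·log₂(0.9921) = -0.0034
Sum = 0.256 bits.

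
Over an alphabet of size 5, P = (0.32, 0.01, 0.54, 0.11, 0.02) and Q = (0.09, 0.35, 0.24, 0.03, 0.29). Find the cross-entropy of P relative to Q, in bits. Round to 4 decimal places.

2.8308 bits

H(P,Q) = −Σ p·log₂ q.
  −0.32·log₂(0.09) = 1.11166
  −0.01·log₂(0.35) = 0.01515
  −0.54·log₂(0.24) = 1.11180
  −0.11·log₂(0.03) = 0.55648
  −0.02·log₂(0.29) = 0.03572
H(P,Q) = 2.8308 bits.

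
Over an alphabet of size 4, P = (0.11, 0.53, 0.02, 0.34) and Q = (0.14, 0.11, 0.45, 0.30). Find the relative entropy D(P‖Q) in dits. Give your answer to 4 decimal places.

D(P‖Q) = Σ p·log₁₀(p/q).
  0.11·log₁₀(0.11/0.14) = -0.01152
  0.53·log₁₀(0.53/0.11) = 0.36193
  0.02·log₁₀(0.02/0.45) = -0.02704
  0.34·log₁₀(0.34/0.30) = 0.01848
D(P‖Q) = 0.3418 dits.

0.3418 dits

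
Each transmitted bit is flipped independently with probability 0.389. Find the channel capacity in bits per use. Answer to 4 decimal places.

0.0358 bits

Binary symmetric channel: C = 1 − h₂(ε) where h₂ is the binary entropy function.
h₂(0.389) = −0.389·log₂0.389 − 0.611·log₂0.611 = 0.9642.
C = 1 − 0.9642 = 0.0358 bits per channel use.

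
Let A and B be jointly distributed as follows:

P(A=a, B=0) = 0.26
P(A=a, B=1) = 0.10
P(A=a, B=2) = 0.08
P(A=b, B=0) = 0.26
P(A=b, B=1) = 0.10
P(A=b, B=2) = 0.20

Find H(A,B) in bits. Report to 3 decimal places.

2.431 bits

H(A,B) = −Σ p(x,y)·log₂ p(x,y) over all 6 cells.
  cell (a,0): −0.26·log₂0.26 = 0.5053
  cell (a,1): −0.10·log₂0.10 = 0.3322
  cell (a,2): −0.08·log₂0.08 = 0.2915
  cell (b,0): −0.26·log₂0.26 = 0.5053
  cell (b,1): −0.10·log₂0.10 = 0.3322
  cell (b,2): −0.20·log₂0.20 = 0.4644
Sum = 2.431 bits.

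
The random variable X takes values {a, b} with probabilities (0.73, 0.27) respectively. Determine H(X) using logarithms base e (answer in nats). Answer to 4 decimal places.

0.5833 nats

H(X) = −Σ p·ln p.
  −(0.73)·ln(0.73) = 0.22974
  −(0.27)·ln(0.27) = 0.35352
Sum: 0.22974 + 0.35352 = 0.5833 nats.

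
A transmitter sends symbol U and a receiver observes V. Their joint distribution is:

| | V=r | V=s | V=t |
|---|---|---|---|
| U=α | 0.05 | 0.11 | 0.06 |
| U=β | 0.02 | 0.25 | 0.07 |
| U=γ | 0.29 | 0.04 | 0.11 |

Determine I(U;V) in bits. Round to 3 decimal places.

0.339 bits

Marginals: p(U) = (0.2200, 0.3400, 0.4400), p(V) = (0.3600, 0.4000, 0.2400).
I(U;V) = H(U) + H(V) − H(U,V).
H(U) = 1.5309, H(V) = 1.5535, H(U,V) = 2.7453.
I(U;V) = 1.5309 + 1.5535 − 2.7453 = 0.339 bits.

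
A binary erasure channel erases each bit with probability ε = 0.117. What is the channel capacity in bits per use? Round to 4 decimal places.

Binary erasure channel: capacity C = 1 − ε.
C = 1 − 0.117 = 0.8830 bits per channel use.

0.8830 bits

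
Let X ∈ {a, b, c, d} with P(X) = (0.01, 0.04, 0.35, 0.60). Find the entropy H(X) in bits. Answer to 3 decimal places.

1.224 bits

H(X) = −Σ p·log₂ p.
  −(0.01)·log₂(0.01) = 0.0664
  −(0.04)·log₂(0.04) = 0.1858
  −(0.35)·log₂(0.35) = 0.5301
  −(0.60)·log₂(0.60) = 0.4422
Sum: 0.0664 + 0.1858 + 0.5301 + 0.4422 = 1.224 bits.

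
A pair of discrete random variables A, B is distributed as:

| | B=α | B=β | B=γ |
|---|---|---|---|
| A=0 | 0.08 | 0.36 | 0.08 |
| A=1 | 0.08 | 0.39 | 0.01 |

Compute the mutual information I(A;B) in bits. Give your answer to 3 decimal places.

0.044 bits

Marginals: p(A) = (0.5200, 0.4800), p(B) = (0.1600, 0.7500, 0.0900).
I(A;B) = Σ p(x,y)·log₂[p(x,y)/(p(x)p(y))].
  (0,α): 0.08·log₂(0.9615) = -0.0045
  (0,β): 0.36·log₂(0.9231) = -0.0416
  (0,γ): 0.08·log₂(1.7094) = 0.0619
  (1,α): 0.08·log₂(1.0417) = 0.0047
  (1,β): 0.39·log₂(1.0833) = 0.0450
  (1,γ): 0.01·log₂(0.2315) = -0.0211
Sum = 0.044 bits.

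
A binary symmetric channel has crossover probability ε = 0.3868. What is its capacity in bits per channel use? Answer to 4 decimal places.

0.0373 bits

Binary symmetric channel: C = 1 − h₂(ε) where h₂ is the binary entropy function.
h₂(0.3868) = −0.3868·log₂0.3868 − 0.6132·log₂0.6132 = 0.9627.
C = 1 − 0.9627 = 0.0373 bits per channel use.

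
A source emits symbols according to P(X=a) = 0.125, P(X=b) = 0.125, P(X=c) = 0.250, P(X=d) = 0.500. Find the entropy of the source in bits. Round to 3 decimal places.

1.750 bits

H(X) = −Σ p·log₂ p.
  −(0.125)·log₂(0.125) = 0.3750
  −(0.125)·log₂(0.125) = 0.3750
  −(0.250)·log₂(0.250) = 0.5000
  −(0.500)·log₂(0.500) = 0.5000
Sum: 0.3750 + 0.3750 + 0.5000 + 0.5000 = 1.750 bits.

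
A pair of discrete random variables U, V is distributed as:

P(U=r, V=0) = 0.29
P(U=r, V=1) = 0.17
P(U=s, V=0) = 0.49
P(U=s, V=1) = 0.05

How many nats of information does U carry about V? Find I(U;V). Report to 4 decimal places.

0.0573 nats

Marginals: p(U) = (0.4600, 0.5400), p(V) = (0.7800, 0.2200).
I(U;V) = H(U) + H(V) − H(U,V).
H(U) = 0.6899, H(V) = 0.5269, H(U,V) = 1.1595.
I(U;V) = 0.6899 + 0.5269 − 1.1595 = 0.0573 nats.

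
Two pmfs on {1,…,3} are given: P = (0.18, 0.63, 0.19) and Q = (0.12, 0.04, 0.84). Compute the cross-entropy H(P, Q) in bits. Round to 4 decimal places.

H(P,Q) = −Σ p·log₂ q.
  −0.18·log₂(0.12) = 0.55060
  −0.63·log₂(0.04) = 2.92563
  −0.19·log₂(0.84) = 0.04779
H(P,Q) = 3.5240 bits.

3.5240 bits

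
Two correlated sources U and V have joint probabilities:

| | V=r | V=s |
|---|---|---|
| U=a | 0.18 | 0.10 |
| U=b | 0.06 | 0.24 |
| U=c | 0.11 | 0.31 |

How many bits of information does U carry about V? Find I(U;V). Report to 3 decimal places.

0.106 bits

Marginals: p(U) = (0.2800, 0.3000, 0.4200), p(V) = (0.3500, 0.6500).
I(U;V) = Σ p(x,y)·log₂[p(x,y)/(p(x)p(y))].
  (a,r): 0.18·log₂(1.8367) = 0.1579
  (a,s): 0.10·log₂(0.5495) = -0.0864
  (b,r): 0.06·log₂(0.5714) = -0.0484
  (b,s): 0.24·log₂(1.2308) = 0.0719
  (c,r): 0.11·log₂(0.7483) = -0.0460
  (c,s): 0.31·log₂(1.1355) = 0.0568
Sum = 0.106 bits.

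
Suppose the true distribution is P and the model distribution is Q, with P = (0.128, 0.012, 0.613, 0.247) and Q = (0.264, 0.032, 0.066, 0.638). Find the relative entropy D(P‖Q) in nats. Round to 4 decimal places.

1.0274 nats

D(P‖Q) = Σ p·ln(p/q).
  0.128·ln(0.128/0.264) = -0.09266
  0.012·ln(0.012/0.032) = -0.01177
  0.613·ln(0.613/0.066) = 1.36620
  0.247·ln(0.247/0.638) = -0.23439
D(P‖Q) = 1.0274 nats.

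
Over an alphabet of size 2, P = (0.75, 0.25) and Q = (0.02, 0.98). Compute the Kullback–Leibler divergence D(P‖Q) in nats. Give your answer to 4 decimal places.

2.3767 nats

D(P‖Q) = Σ p·ln(p/q).
  0.75·ln(0.75/0.02) = 2.71826
  0.25·ln(0.25/0.98) = -0.34152
D(P‖Q) = 2.3767 nats.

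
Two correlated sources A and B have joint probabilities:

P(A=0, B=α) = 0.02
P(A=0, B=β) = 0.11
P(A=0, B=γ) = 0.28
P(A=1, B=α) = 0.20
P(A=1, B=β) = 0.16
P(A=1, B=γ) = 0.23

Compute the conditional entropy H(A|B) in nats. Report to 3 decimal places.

Chain rule: H(A|B) = H(A,B) − H(B).
Marginals: p(A) = (0.4100, 0.5900), p(B) = (0.2200, 0.2700, 0.5100).
H(A,B) = 1.6306 nats; H(B) = 1.0300 nats.
H(A|B) = 1.6306 − 1.0300 = 0.601 nats.

0.601 nats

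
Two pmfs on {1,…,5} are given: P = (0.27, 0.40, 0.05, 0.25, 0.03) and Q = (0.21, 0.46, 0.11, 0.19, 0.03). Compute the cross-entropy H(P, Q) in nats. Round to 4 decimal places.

1.3627 nats

H(P,Q) = −Σ p·ln q.
  −0.27·ln(0.21) = 0.42137
  −0.40·ln(0.46) = 0.31061
  −0.05·ln(0.11) = 0.11036
  −0.25·ln(0.19) = 0.41518
  −0.03·ln(0.03) = 0.10520
H(P,Q) = 1.3627 nats.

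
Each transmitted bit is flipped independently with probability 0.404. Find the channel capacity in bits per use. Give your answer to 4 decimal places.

Binary symmetric channel: C = 1 − h₂(ε) where h₂ is the binary entropy function.
h₂(0.404) = −0.404·log₂0.404 − 0.596·log₂0.596 = 0.9732.
C = 1 − 0.9732 = 0.0268 bits per channel use.

0.0268 bits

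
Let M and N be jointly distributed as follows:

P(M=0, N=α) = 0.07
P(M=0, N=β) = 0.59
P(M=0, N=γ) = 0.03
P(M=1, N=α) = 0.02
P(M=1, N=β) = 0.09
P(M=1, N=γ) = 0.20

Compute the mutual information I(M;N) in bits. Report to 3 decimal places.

0.312 bits

Marginals: p(M) = (0.6900, 0.3100), p(N) = (0.0900, 0.6800, 0.2300).
I(M;N) = Σ p(x,y)·log₂[p(x,y)/(p(x)p(y))].
  (0,α): 0.07·log₂(1.1272) = 0.0121
  (0,β): 0.59·log₂(1.2575) = 0.1950
  (0,γ): 0.03·log₂(0.1890) = -0.0721
  (1,α): 0.02·log₂(0.7168) = -0.0096
  (1,β): 0.09·log₂(0.4269) = -0.1105
  (1,γ): 0.20·log₂(2.8050) = 0.2976
Sum = 0.312 bits.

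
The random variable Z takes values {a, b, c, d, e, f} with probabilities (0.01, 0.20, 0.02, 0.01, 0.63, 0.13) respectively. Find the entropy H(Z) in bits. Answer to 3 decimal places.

1.513 bits

H(Z) = −Σ p·log₂ p.
  −(0.01)·log₂(0.01) = 0.0664
  −(0.20)·log₂(0.20) = 0.4644
  −(0.02)·log₂(0.02) = 0.1129
  −(0.01)·log₂(0.01) = 0.0664
  −(0.63)·log₂(0.63) = 0.4199
  −(0.13)·log₂(0.13) = 0.3826
Sum: 0.0664 + 0.4644 + 0.1129 + 0.0664 + 0.4199 + 0.3826 = 1.513 bits.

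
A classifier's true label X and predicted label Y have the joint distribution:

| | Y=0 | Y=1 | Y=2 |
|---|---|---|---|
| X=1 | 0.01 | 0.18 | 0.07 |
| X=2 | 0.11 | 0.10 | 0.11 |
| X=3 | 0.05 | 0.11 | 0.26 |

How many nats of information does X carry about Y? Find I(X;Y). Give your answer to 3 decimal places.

0.109 nats

Marginals: p(X) = (0.2600, 0.3200, 0.4200), p(Y) = (0.1700, 0.3900, 0.4400).
I(X;Y) = Σ p(x,y)·ln[p(x,y)/(p(x)p(y))].
  (1,0): 0.01·ln(0.2262) = -0.0149
  (1,1): 0.18·ln(1.7751) = 0.1033
  (1,2): 0.07·ln(0.6119) = -0.0344
  (2,0): 0.11·ln(2.0221) = 0.0775
  (2,1): 0.10·ln(0.8013) = -0.0222
  (2,2): 0.11·ln(0.7812) = -0.0272
  (3,0): 0.05·ln(0.7003) = -0.0178
  (3,1): 0.11·ln(0.6716) = -0.0438
  (3,2): 0.26·ln(1.4069) = 0.0888
Sum = 0.109 nats.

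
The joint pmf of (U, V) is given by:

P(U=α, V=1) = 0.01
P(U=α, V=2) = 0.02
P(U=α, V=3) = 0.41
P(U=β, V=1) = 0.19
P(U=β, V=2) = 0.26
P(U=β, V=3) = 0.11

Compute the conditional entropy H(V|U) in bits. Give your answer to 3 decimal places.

1.028 bits

Marginals: p(U) = (0.4400, 0.5600), p(V) = (0.2000, 0.2800, 0.5200).
H(V|U) = Σ p(U) · H(V|U=·).
  U=α: p=0.4400, H(V|U=α) = 0.4217
  U=β: p=0.5600, H(V|U=β) = 1.5042
Weighted sum = 1.028 bits.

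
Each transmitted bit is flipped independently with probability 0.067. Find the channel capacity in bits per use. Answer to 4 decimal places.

Binary symmetric channel: C = 1 − h₂(ε) where h₂ is the binary entropy function.
h₂(0.067) = −0.067·log₂0.067 − 0.933·log₂0.933 = 0.3546.
C = 1 − 0.3546 = 0.6454 bits per channel use.

0.6454 bits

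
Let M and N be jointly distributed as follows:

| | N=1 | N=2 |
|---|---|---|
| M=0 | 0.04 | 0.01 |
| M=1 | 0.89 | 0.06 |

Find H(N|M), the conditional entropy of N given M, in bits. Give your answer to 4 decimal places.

0.3590 bits

Marginals: p(M) = (0.0500, 0.9500), p(N) = (0.9300, 0.0700).
H(N|M) = Σ p(M) · H(N|M=·).
  M=0: p=0.0500, H(N|M=0) = 0.7219
  M=1: p=0.9500, H(N|M=1) = 0.3399
Weighted sum = 0.3590 bits.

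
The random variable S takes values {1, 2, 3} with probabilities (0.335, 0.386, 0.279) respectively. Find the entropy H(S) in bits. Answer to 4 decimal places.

1.5725 bits

H(S) = −Σ p·log₂ p.
  −(0.335)·log₂(0.335) = 0.52855
  −(0.386)·log₂(0.386) = 0.53010
  −(0.279)·log₂(0.279) = 0.51382
Sum: 0.52855 + 0.53010 + 0.51382 = 1.5725 bits.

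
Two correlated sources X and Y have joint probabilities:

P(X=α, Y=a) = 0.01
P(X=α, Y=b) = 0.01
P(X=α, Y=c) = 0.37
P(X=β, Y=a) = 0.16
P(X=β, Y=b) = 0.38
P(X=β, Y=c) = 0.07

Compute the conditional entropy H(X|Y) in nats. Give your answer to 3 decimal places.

Marginals: p(X) = (0.3900, 0.6100), p(Y) = (0.1700, 0.3900, 0.4400).
H(X|Y) = Σ p(Y) · H(X|Y=·).
  Y=a: p=0.1700, H(X|Y=a) = 0.2237
  Y=b: p=0.3900, H(X|Y=b) = 0.1192
  Y=c: p=0.4400, H(X|Y=c) = 0.4382
Weighted sum = 0.277 nats.

0.277 nats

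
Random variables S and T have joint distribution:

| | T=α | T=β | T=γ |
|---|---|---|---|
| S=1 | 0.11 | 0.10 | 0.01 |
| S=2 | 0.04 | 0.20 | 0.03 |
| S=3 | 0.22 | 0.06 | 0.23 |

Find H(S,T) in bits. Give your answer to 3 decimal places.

H(S,T) = −Σ p(x,y)·log₂ p(x,y) over all 9 cells.
  cell (1,α): −0.11·log₂0.11 = 0.3503
  cell (1,β): −0.10·log₂0.10 = 0.3322
  cell (1,γ): −0.01·log₂0.01 = 0.0664
  cell (2,α): −0.04·log₂0.04 = 0.1858
  cell (2,β): −0.20·log₂0.20 = 0.4644
  cell (2,γ): −0.03·log₂0.03 = 0.1518
  cell (3,α): −0.22·log₂0.22 = 0.4806
  cell (3,β): −0.06·log₂0.06 = 0.2435
  cell (3,γ): −0.23·log₂0.23 = 0.4877
Sum = 2.763 bits.

2.763 bits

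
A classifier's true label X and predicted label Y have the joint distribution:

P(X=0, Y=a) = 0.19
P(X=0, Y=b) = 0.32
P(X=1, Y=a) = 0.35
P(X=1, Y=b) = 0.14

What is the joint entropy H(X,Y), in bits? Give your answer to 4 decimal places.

1.9085 bits

H(X,Y) = −Σ p(x,y)·log₂ p(x,y) over all 4 cells.
  cell (0,a): −0.19·log₂0.19 = 0.45523
  cell (0,b): −0.32·log₂0.32 = 0.52603
  cell (1,a): −0.35·log₂0.35 = 0.53010
  cell (1,b): −0.14·log₂0.14 = 0.39711
Sum = 1.9085 bits.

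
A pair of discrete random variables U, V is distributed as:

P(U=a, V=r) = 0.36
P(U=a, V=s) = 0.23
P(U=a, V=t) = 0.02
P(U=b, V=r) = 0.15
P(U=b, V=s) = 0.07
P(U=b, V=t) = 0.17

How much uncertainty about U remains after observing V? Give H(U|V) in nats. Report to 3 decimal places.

Marginals: p(U) = (0.6100, 0.3900), p(V) = (0.5100, 0.3000, 0.1900).
H(U|V) = Σ p(V) · H(U|V=·).
  V=r: p=0.5100, H(U|V=r) = 0.6058
  V=s: p=0.3000, H(U|V=s) = 0.5433
  V=t: p=0.1900, H(U|V=t) = 0.3365
Weighted sum = 0.536 nats.

0.536 nats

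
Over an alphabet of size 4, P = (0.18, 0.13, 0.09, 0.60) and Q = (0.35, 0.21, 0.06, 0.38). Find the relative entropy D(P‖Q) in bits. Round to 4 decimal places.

D(P‖Q) = Σ p·log₂(p/q).
  0.18·log₂(0.18/0.35) = -0.17268
  0.13·log₂(0.13/0.21) = -0.08994
  0.09·log₂(0.09/0.06) = 0.05265
  0.60·log₂(0.60/0.38) = 0.39538
D(P‖Q) = 0.1854 bits.

0.1854 bits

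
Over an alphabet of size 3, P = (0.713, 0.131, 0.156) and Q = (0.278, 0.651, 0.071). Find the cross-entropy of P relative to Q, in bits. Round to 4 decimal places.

1.9932 bits

H(P,Q) = −Σ p·log₂ q.
  −0.713·log₂(0.278) = 1.31680
  −0.131·log₂(0.651) = 0.08112
  −0.156·log₂(0.071) = 0.59530
H(P,Q) = 1.9932 bits.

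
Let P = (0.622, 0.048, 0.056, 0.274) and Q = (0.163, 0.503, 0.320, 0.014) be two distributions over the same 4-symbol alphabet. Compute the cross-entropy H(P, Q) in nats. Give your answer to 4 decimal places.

H(P,Q) = −Σ p·ln q.
  −0.622·ln(0.163) = 1.12831
  −0.048·ln(0.503) = 0.03298
  −0.056·ln(0.320) = 0.06381
  −0.274·ln(0.014) = 1.16962
H(P,Q) = 2.3947 nats.

2.3947 nats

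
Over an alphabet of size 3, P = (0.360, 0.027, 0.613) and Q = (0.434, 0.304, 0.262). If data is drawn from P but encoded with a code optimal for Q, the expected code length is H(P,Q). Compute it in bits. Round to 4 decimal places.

1.6644 bits

H(P,Q) = −Σ p·log₂ q.
  −0.360·log₂(0.434) = 0.43352
  −0.027·log₂(0.304) = 0.04638
  −0.613·log₂(0.262) = 1.18454
H(P,Q) = 1.6644 bits.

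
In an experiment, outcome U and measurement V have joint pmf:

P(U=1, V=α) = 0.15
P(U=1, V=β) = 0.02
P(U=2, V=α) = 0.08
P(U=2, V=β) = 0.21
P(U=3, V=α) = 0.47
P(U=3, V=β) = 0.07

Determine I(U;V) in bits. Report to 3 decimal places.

0.246 bits

Marginals: p(U) = (0.1700, 0.2900, 0.5400), p(V) = (0.7000, 0.3000).
I(U;V) = H(U) + H(V) − H(U,V).
H(U) = 1.4325, H(V) = 0.8813, H(U,V) = 2.0683.
I(U;V) = 1.4325 + 0.8813 − 2.0683 = 0.246 bits.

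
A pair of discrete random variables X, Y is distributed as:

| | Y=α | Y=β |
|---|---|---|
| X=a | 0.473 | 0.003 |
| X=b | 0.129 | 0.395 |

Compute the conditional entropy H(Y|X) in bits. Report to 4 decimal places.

Chain rule: H(Y|X) = H(X,Y) − H(X).
Marginals: p(X) = (0.4760, 0.5240), p(Y) = (0.6020, 0.3980).
H(X,Y) = 1.4465 bits; H(X) = 0.9983 bits.
H(Y|X) = 1.4465 − 0.9983 = 0.4482 bits.

0.4482 bits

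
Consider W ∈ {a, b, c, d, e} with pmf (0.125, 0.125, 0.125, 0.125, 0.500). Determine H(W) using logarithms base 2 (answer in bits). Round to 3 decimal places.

H(W) = −Σ p·log₂ p.
  −(0.125)·log₂(0.125) = 0.3750
  −(0.125)·log₂(0.125) = 0.3750
  −(0.125)·log₂(0.125) = 0.3750
  −(0.125)·log₂(0.125) = 0.3750
  −(0.500)·log₂(0.500) = 0.5000
Sum: 0.3750 + 0.3750 + 0.3750 + 0.3750 + 0.5000 = 2.000 bits.

2.000 bits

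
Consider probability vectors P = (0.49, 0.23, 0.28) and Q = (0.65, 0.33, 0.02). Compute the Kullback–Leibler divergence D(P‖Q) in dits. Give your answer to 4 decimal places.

0.2247 dits

D(P‖Q) = Σ p·log₁₀(p/q).
  0.49·log₁₀(0.49/0.65) = -0.06013
  0.23·log₁₀(0.23/0.33) = -0.03606
  0.28·log₁₀(0.28/0.02) = 0.32092
D(P‖Q) = 0.2247 dits.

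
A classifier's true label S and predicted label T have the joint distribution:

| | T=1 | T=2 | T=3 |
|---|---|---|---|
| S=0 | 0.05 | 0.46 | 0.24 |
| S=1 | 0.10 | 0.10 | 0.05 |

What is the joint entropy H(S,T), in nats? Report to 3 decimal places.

1.460 nats

H(S,T) = −Σ p(x,y)·ln p(x,y) over all 6 cells.
  cell (0,1): −0.05·ln0.05 = 0.1498
  cell (0,2): −0.46·ln0.46 = 0.3572
  cell (0,3): −0.24·ln0.24 = 0.3425
  cell (1,1): −0.10·ln0.10 = 0.2303
  cell (1,2): −0.10·ln0.10 = 0.2303
  cell (1,3): −0.05·ln0.05 = 0.1498
Sum = 1.460 nats.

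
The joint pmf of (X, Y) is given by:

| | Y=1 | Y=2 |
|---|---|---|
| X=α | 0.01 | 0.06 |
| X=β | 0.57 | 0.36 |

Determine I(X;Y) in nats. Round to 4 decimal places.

Marginals: p(X) = (0.0700, 0.9300), p(Y) = (0.5800, 0.4200).
I(X;Y) = Σ p(x,y)·ln[p(x,y)/(p(x)p(y))].
  (α,1): 0.01·ln(0.2463) = -0.01401
  (α,2): 0.06·ln(2.0408) = 0.04280
  (β,1): 0.57·ln(1.0567) = 0.03145
  (β,2): 0.36·ln(0.9217) = -0.02937
Sum = 0.0309 nats.

0.0309 nats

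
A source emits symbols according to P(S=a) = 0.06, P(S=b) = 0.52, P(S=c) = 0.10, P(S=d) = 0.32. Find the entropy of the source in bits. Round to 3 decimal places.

H(S) = −Σ p·log₂ p.
  −(0.06)·log₂(0.06) = 0.2435
  −(0.52)·log₂(0.52) = 0.4906
  −(0.10)·log₂(0.10) = 0.3322
  −(0.32)·log₂(0.32) = 0.5260
Sum: 0.2435 + 0.4906 + 0.3322 + 0.5260 = 1.592 bits.

1.592 bits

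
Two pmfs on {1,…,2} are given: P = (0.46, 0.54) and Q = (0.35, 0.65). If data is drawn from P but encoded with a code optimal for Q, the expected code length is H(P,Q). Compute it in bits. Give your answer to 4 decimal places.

1.0323 bits

H(P,Q) = −Σ p·log₂ q.
  −0.46·log₂(0.35) = 0.69670
  −0.54·log₂(0.65) = 0.33560
H(P,Q) = 1.0323 bits.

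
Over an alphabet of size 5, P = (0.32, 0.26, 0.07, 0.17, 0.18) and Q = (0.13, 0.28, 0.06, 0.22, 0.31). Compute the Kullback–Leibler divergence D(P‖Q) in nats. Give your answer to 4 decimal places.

D(P‖Q) = Σ p·ln(p/q).
  0.32·ln(0.32/0.13) = 0.28825
  0.26·ln(0.26/0.28) = -0.01927
  0.07·ln(0.07/0.06) = 0.01079
  0.17·ln(0.17/0.22) = -0.04383
  0.18·ln(0.18/0.31) = -0.09785
D(P‖Q) = 0.1381 nats.

0.1381 nats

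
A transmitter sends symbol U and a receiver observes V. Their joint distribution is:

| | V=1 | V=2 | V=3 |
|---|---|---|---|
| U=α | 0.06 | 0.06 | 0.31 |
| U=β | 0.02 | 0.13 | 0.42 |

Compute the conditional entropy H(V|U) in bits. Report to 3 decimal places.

Chain rule: H(V|U) = H(U,V) − H(U).
Marginals: p(U) = (0.4300, 0.5700), p(V) = (0.0800, 0.1900, 0.7300).
H(U,V) = 2.0320 bits; H(U) = 0.9858 bits.
H(V|U) = 2.0320 − 0.9858 = 1.046 bits.

1.046 bits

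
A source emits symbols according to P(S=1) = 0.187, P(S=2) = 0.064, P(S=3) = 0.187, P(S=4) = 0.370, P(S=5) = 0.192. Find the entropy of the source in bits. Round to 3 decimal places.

2.146 bits

H(S) = −Σ p·log₂ p.
  −(0.187)·log₂(0.187) = 0.4523
  −(0.064)·log₂(0.064) = 0.2538
  −(0.187)·log₂(0.187) = 0.4523
  −(0.370)·log₂(0.370) = 0.5307
  −(0.192)·log₂(0.192) = 0.4571
Sum: 0.4523 + 0.2538 + 0.4523 + 0.5307 + 0.4571 = 2.146 bits.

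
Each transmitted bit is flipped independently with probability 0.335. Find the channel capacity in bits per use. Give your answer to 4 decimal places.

Binary symmetric channel: C = 1 − h₂(ε) where h₂ is the binary entropy function.
h₂(0.335) = −0.335·log₂0.335 − 0.665·log₂0.665 = 0.9200.
C = 1 − 0.9200 = 0.0800 bits per channel use.

0.0800 bits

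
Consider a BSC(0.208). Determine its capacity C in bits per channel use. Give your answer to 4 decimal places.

0.2624 bits

Binary symmetric channel: C = 1 − h₂(ε) where h₂ is the binary entropy function.
h₂(0.208) = −0.208·log₂0.208 − 0.792·log₂0.792 = 0.7376.
C = 1 − 0.7376 = 0.2624 bits per channel use.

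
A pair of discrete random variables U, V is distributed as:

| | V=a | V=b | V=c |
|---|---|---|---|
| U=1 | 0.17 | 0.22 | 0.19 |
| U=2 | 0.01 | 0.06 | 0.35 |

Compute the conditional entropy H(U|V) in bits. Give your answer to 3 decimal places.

0.771 bits

Chain rule: H(U|V) = H(U,V) − H(V).
Marginals: p(U) = (0.5800, 0.4200), p(V) = (0.1800, 0.2800, 0.5400).
H(U,V) = 2.2105 bits; H(V) = 1.4396 bits.
H(U|V) = 2.2105 − 1.4396 = 0.771 bits.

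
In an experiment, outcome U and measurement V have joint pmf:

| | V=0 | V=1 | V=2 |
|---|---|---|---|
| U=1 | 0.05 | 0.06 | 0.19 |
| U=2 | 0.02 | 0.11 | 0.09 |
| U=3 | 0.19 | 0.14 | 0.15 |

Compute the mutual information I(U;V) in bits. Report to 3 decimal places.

0.109 bits

Marginals: p(U) = (0.3000, 0.2200, 0.4800), p(V) = (0.2600, 0.3100, 0.4300).
I(U;V) = Σ p(x,y)·log₂[p(x,y)/(p(x)p(y))].
  (1,0): 0.05·log₂(0.6410) = -0.0321
  (1,1): 0.06·log₂(0.6452) = -0.0379
  (1,2): 0.19·log₂(1.4729) = 0.1061
  (2,0): 0.02·log₂(0.3497) = -0.0303
  (2,1): 0.11·log₂(1.6129) = 0.0759
  (2,2): 0.09·log₂(0.9514) = -0.0065
  (3,0): 0.19·log₂(1.5224) = 0.1152
  (3,1): 0.14·log₂(0.9409) = -0.0123
  (3,2): 0.15·log₂(0.7267) = -0.0691
Sum = 0.109 bits.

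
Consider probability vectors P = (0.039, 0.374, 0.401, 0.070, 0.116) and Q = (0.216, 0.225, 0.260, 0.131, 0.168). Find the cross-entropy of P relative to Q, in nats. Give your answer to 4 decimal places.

H(P,Q) = −Σ p·ln q.
  −0.039·ln(0.216) = 0.05977
  −0.374·ln(0.225) = 0.55788
  −0.401·ln(0.260) = 0.54018
  −0.070·ln(0.131) = 0.14228
  −0.116·ln(0.168) = 0.20692
H(P,Q) = 1.5070 nats.

1.5070 nats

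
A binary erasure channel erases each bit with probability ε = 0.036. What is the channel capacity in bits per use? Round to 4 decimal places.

0.9640 bits

Binary erasure channel: capacity C = 1 − ε.
C = 1 − 0.036 = 0.9640 bits per channel use.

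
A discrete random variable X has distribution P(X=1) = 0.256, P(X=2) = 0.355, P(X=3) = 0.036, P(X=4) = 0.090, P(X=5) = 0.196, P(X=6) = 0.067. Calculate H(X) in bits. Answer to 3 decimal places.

2.241 bits

H(X) = −Σ p·log₂ p.
  −(0.256)·log₂(0.256) = 0.5032
  −(0.355)·log₂(0.355) = 0.5304
  −(0.036)·log₂(0.036) = 0.1727
  −(0.090)·log₂(0.090) = 0.3127
  −(0.196)·log₂(0.196) = 0.4608
  −(0.067)·log₂(0.067) = 0.2613
Sum: 0.5032 + 0.5304 + 0.1727 + 0.3127 + 0.4608 + 0.2613 = 2.241 bits.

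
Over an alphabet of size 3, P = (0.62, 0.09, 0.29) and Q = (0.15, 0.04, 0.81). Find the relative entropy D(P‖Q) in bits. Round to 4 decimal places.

0.9449 bits

D(P‖Q) = Σ p·log₂(p/q).
  0.62·log₂(0.62/0.15) = 1.26933
  0.09·log₂(0.09/0.04) = 0.10529
  0.29·log₂(0.29/0.81) = -0.42974
D(P‖Q) = 0.9449 bits.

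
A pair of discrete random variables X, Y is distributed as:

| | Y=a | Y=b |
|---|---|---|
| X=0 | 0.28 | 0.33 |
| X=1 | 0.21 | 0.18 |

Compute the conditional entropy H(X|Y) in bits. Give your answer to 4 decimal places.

Marginals: p(X) = (0.6100, 0.3900), p(Y) = (0.4900, 0.5100).
H(X|Y) = Σ p(Y) · H(X|Y=·).
  Y=a: p=0.4900, H(X|Y=a) = 0.9852
  Y=b: p=0.5100, H(X|Y=b) = 0.9367
Weighted sum = 0.9605 bits.

0.9605 bits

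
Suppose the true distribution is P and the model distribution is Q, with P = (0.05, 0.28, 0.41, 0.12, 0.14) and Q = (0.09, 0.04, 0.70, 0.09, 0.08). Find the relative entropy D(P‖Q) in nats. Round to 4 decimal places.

D(P‖Q) = Σ p·ln(p/q).
  0.05·ln(0.05/0.09) = -0.02939
  0.28·ln(0.28/0.04) = 0.54485
  0.41·ln(0.41/0.70) = -0.21932
  0.12·ln(0.12/0.09) = 0.03452
  0.14·ln(0.14/0.08) = 0.07835
D(P‖Q) = 0.4090 nats.

0.4090 nats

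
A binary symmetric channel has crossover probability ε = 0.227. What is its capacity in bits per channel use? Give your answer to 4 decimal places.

0.2273 bits

Binary symmetric channel: C = 1 − h₂(ε) where h₂ is the binary entropy function.
h₂(0.227) = −0.227·log₂0.227 − 0.773·log₂0.773 = 0.7727.
C = 1 − 0.7727 = 0.2273 bits per channel use.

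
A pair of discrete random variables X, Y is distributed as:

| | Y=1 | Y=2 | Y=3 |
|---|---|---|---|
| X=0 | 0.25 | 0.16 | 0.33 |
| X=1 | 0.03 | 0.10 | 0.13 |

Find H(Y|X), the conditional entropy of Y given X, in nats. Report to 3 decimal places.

1.033 nats

Marginals: p(X) = (0.7400, 0.2600), p(Y) = (0.2800, 0.2600, 0.4600).
H(Y|X) = Σ p(X) · H(Y|X=·).
  X=0: p=0.7400, H(Y|X=0) = 1.0579
  X=1: p=0.2600, H(Y|X=1) = 0.9632
Weighted sum = 1.033 nats.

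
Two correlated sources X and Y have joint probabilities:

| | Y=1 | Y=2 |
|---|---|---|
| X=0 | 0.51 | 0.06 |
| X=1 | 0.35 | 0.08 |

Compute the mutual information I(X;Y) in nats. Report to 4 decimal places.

0.0066 nats

Marginals: p(X) = (0.5700, 0.4300), p(Y) = (0.8600, 0.1400).
I(X;Y) = H(X) + H(Y) − H(X,Y).
H(X) = 0.6833, H(Y) = 0.4050, H(X,Y) = 1.0817.
I(X;Y) = 0.6833 + 0.4050 − 1.0817 = 0.0066 nats.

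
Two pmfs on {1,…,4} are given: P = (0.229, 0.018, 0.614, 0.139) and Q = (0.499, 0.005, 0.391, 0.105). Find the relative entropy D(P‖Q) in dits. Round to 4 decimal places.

0.0698 dits

D(P‖Q) = Σ p·log₁₀(p/q).
  0.229·log₁₀(0.229/0.499) = -0.07746
  0.018·log₁₀(0.018/0.005) = 0.01001
  0.614·log₁₀(0.614/0.391) = 0.12034
  0.139·log₁₀(0.139/0.105) = 0.01693
D(P‖Q) = 0.0698 dits.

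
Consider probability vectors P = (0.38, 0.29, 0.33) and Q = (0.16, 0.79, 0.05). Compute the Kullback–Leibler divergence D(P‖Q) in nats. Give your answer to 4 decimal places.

0.6608 nats

D(P‖Q) = Σ p·ln(p/q).
  0.38·ln(0.38/0.16) = 0.32870
  0.29·ln(0.29/0.79) = -0.29062
  0.33·ln(0.33/0.05) = 0.62273
D(P‖Q) = 0.6608 nats.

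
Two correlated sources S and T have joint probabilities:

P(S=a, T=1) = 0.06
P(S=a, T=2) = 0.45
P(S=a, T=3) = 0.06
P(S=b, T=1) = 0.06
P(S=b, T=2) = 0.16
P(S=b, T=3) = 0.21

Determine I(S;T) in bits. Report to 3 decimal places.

Marginals: p(S) = (0.5700, 0.4300), p(T) = (0.1200, 0.6100, 0.2700).
I(S;T) = Σ p(x,y)·log₂[p(x,y)/(p(x)p(y))].
  (a,1): 0.06·log₂(0.8772) = -0.0113
  (a,2): 0.45·log₂(1.2942) = 0.1674
  (a,3): 0.06·log₂(0.3899) = -0.0815
  (b,1): 0.06·log₂(1.1628) = 0.0131
  (b,2): 0.16·log₂(0.6100) = -0.1141
  (b,3): 0.21·log₂(1.8088) = 0.1796
Sum = 0.153 bits.

0.153 bits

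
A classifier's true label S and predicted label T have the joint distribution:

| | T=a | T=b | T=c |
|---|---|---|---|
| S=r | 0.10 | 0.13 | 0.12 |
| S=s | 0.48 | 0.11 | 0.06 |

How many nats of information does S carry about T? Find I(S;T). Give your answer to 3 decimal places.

Marginals: p(S) = (0.3500, 0.6500), p(T) = (0.5800, 0.2400, 0.1800).
I(S;T) = Σ p(x,y)·ln[p(x,y)/(p(x)p(y))].
  (r,a): 0.10·ln(0.4926) = -0.0708
  (r,b): 0.13·ln(1.5476) = 0.0568
  (r,c): 0.12·ln(1.9048) = 0.0773
  (s,a): 0.48·ln(1.2732) = 0.1159
  (s,b): 0.11·ln(0.7051) = -0.0384
  (s,c): 0.06·ln(0.5128) = -0.0401
Sum = 0.101 nats.

0.101 nats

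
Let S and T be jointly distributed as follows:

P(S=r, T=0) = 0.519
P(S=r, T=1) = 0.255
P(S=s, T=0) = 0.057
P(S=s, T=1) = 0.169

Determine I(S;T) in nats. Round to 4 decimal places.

Marginals: p(S) = (0.7740, 0.2260), p(T) = (0.5760, 0.4240).
I(S;T) = Σ p(x,y)·ln[p(x,y)/(p(x)p(y))].
  (r,0): 0.519·ln(1.1641) = 0.07888
  (r,1): 0.255·ln(0.7770) = -0.06433
  (s,0): 0.057·ln(0.4379) = -0.04707
  (s,1): 0.169·ln(1.7637) = 0.09589
Sum = 0.0634 nats.

0.0634 nats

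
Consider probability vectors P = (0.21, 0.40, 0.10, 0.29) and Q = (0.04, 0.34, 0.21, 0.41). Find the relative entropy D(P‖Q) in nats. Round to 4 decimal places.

D(P‖Q) = Σ p·ln(p/q).
  0.21·ln(0.21/0.04) = 0.34823
  0.40·ln(0.40/0.34) = 0.06501
  0.10·ln(0.10/0.21) = -0.07419
  0.29·ln(0.29/0.41) = -0.10042
D(P‖Q) = 0.2386 nats.

0.2386 nats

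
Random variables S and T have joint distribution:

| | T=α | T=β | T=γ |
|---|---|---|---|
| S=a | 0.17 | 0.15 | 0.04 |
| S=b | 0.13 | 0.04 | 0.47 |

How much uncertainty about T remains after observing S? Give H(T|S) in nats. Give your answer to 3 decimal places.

Marginals: p(S) = (0.3600, 0.6400), p(T) = (0.3000, 0.1900, 0.5100).
H(T|S) = Σ p(S) · H(T|S=·).
  S=a: p=0.3600, H(T|S=a) = 0.9632
  S=b: p=0.6400, H(T|S=b) = 0.7238
Weighted sum = 0.810 nats.

0.810 nats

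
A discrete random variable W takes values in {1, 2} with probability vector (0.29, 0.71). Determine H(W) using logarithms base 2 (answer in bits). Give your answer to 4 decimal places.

0.8687 bits

H(W) = −Σ p·log₂ p.
  −(0.29)·log₂(0.29) = 0.51790
  −(0.71)·log₂(0.71) = 0.35082
Sum: 0.51790 + 0.35082 = 0.8687 bits.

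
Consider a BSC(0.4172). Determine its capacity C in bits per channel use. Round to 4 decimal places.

Binary symmetric channel: C = 1 − h₂(ε) where h₂ is the binary entropy function.
h₂(0.4172) = −0.4172·log₂0.4172 − 0.5828·log₂0.5828 = 0.9801.
C = 1 − 0.9801 = 0.0199 bits per channel use.

0.0199 bits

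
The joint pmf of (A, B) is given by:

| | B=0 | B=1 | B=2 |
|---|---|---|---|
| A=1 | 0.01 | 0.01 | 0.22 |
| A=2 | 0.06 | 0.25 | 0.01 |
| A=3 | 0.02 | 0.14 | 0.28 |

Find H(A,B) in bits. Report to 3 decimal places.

2.448 bits

H(A,B) = −Σ p(x,y)·log₂ p(x,y) over all 9 cells.
  cell (1,0): −0.01·log₂0.01 = 0.0664
  cell (1,1): −0.01·log₂0.01 = 0.0664
  cell (1,2): −0.22·log₂0.22 = 0.4806
  cell (2,0): −0.06·log₂0.06 = 0.2435
  cell (2,1): −0.25·log₂0.25 = 0.5000
  cell (2,2): −0.01·log₂0.01 = 0.0664
  cell (3,0): −0.02·log₂0.02 = 0.1129
  cell (3,1): −0.14·log₂0.14 = 0.3971
  cell (3,2): −0.28·log₂0.28 = 0.5142
Sum = 2.448 bits.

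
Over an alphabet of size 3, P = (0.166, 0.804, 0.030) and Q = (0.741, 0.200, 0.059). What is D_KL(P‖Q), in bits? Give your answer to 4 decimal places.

D(P‖Q) = Σ p·log₂(p/q).
  0.166·log₂(0.166/0.741) = -0.35828
  0.804·log₂(0.804/0.200) = 1.61379
  0.030·log₂(0.030/0.059) = -0.02927
D(P‖Q) = 1.2262 bits.

1.2262 bits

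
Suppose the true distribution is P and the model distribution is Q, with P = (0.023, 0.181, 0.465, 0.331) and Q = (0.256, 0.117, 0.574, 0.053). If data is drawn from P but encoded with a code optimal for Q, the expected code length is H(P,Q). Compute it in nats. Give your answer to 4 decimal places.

H(P,Q) = −Σ p·ln q.
  −0.023·ln(0.256) = 0.03134
  −0.181·ln(0.117) = 0.38835
  −0.465·ln(0.574) = 0.25813
  −0.331·ln(0.053) = 0.97230
H(P,Q) = 1.6501 nats.

1.6501 nats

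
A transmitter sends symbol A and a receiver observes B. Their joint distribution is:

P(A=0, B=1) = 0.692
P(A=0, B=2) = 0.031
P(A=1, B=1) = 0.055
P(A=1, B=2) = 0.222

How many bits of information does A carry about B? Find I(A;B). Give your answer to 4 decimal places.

Marginals: p(A) = (0.7230, 0.2770), p(B) = (0.7470, 0.2530).
I(A;B) = Σ p(x,y)·log₂[p(x,y)/(p(x)p(y))].
  (0,1): 0.692·log₂(1.2813) = 0.24746
  (0,2): 0.031·log₂(0.1695) = -0.07939
  (1,1): 0.055·log₂(0.2658) = -0.10514
  (1,2): 0.222·log₂(3.1678) = 0.36929
Sum = 0.4322 bits.

0.4322 bits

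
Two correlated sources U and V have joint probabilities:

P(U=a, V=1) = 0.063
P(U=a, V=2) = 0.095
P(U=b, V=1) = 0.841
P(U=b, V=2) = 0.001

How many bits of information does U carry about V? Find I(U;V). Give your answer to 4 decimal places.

0.2917 bits

Marginals: p(U) = (0.1580, 0.8420), p(V) = (0.9040, 0.0960).
I(U;V) = Σ p(x,y)·log₂[p(x,y)/(p(x)p(y))].
  (a,1): 0.063·log₂(0.4411) = -0.07440
  (a,2): 0.095·log₂(6.2632) = 0.25146
  (b,1): 0.841·log₂(1.1049) = 0.12101
  (b,2): 0.001·log₂(0.0124) = -0.00634
Sum = 0.2917 bits.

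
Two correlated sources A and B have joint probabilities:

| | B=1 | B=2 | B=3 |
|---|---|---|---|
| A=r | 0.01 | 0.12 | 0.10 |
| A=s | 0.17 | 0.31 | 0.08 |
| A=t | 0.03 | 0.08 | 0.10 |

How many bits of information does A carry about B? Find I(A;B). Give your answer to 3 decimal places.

Marginals: p(A) = (0.2300, 0.5600, 0.2100), p(B) = (0.2100, 0.5100, 0.2800).
I(A;B) = H(A) + H(B) − H(A,B).
H(A) = 1.4289, H(B) = 1.4825, H(A,B) = 2.7911.
I(A;B) = 1.4289 + 1.4825 − 2.7911 = 0.120 bits.

0.120 bits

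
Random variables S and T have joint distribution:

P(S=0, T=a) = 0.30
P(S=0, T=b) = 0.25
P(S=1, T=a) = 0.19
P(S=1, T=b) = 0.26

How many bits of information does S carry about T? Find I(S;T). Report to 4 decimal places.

0.0109 bits

Marginals: p(S) = (0.5500, 0.4500), p(T) = (0.4900, 0.5100).
I(S;T) = Σ p(x,y)·log₂[p(x,y)/(p(x)p(y))].
  (0,a): 0.30·log₂(1.1132) = 0.04640
  (0,b): 0.25·log₂(0.8913) = -0.04152
  (1,a): 0.19·log₂(0.8617) = -0.04081
  (1,b): 0.26·log₂(1.1329) = 0.04680
Sum = 0.0109 bits.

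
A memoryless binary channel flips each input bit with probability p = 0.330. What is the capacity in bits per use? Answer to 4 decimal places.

0.0851 bits

Binary symmetric channel: C = 1 − h₂(ε) where h₂ is the binary entropy function.
h₂(0.330) = −0.330·log₂0.330 − 0.670·log₂0.670 = 0.9149.
C = 1 − 0.9149 = 0.0851 bits per channel use.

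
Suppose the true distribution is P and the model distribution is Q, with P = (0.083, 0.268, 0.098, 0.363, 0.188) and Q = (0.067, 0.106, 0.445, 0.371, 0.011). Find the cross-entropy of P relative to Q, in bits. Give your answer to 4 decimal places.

H(P,Q) = −Σ p·log₂ q.
  −0.083·log₂(0.067) = 0.32367
  −0.268·log₂(0.106) = 0.86775
  −0.098·log₂(0.445) = 0.11448
  −0.363·log₂(0.371) = 0.51927
  −0.188·log₂(0.011) = 1.22319
H(P,Q) = 3.0484 bits.

3.0484 bits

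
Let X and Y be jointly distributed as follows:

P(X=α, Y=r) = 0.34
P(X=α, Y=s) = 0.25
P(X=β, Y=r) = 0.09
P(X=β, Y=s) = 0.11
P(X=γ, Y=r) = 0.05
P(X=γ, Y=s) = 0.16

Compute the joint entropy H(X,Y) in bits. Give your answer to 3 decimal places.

H(X,Y) = −Σ p(x,y)·log₂ p(x,y) over all 6 cells.
  cell (α,r): −0.34·log₂0.34 = 0.5292
  cell (α,s): −0.25·log₂0.25 = 0.5000
  cell (β,r): −0.09·log₂0.09 = 0.3127
  cell (β,s): −0.11·log₂0.11 = 0.3503
  cell (γ,r): −0.05·log₂0.05 = 0.2161
  cell (γ,s): −0.16·log₂0.16 = 0.4230
Sum = 2.331 bits.

2.331 bits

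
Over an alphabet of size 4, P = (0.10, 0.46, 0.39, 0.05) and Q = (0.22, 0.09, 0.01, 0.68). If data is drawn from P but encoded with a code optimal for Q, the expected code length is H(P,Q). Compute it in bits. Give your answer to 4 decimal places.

H(P,Q) = −Σ p·log₂ q.
  −0.10·log₂(0.22) = 0.21844
  −0.46·log₂(0.09) = 1.59801
  −0.39·log₂(0.01) = 2.59110
  −0.05·log₂(0.68) = 0.02782
H(P,Q) = 4.4354 bits.

4.4354 bits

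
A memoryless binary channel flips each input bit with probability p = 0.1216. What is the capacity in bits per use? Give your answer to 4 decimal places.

Binary symmetric channel: C = 1 − h₂(ε) where h₂ is the binary entropy function.
h₂(0.1216) = −0.1216·log₂0.1216 − 0.8784·log₂0.8784 = 0.5339.
C = 1 − 0.5339 = 0.4661 bits per channel use.

0.4661 bits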